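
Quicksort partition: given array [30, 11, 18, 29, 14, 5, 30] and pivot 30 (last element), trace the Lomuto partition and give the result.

Lomuto partition with pivot = 30:

Initial array: [30, 11, 18, 29, 14, 5, 30]

arr[0]=30 <= 30: swap with position 0, array becomes [30, 11, 18, 29, 14, 5, 30]
arr[1]=11 <= 30: swap with position 1, array becomes [30, 11, 18, 29, 14, 5, 30]
arr[2]=18 <= 30: swap with position 2, array becomes [30, 11, 18, 29, 14, 5, 30]
arr[3]=29 <= 30: swap with position 3, array becomes [30, 11, 18, 29, 14, 5, 30]
arr[4]=14 <= 30: swap with position 4, array becomes [30, 11, 18, 29, 14, 5, 30]
arr[5]=5 <= 30: swap with position 5, array becomes [30, 11, 18, 29, 14, 5, 30]

Place pivot at position 6: [30, 11, 18, 29, 14, 5, 30]
Pivot position: 6

After partitioning with pivot 30, the array becomes [30, 11, 18, 29, 14, 5, 30]. The pivot is placed at index 6. All elements to the left of the pivot are <= 30, and all elements to the right are > 30.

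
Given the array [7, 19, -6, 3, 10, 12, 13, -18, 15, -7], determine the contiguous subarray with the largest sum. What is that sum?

Using Kadane's algorithm on [7, 19, -6, 3, 10, 12, 13, -18, 15, -7]:

Scanning through the array:
Position 1 (value 19): max_ending_here = 26, max_so_far = 26
Position 2 (value -6): max_ending_here = 20, max_so_far = 26
Position 3 (value 3): max_ending_here = 23, max_so_far = 26
Position 4 (value 10): max_ending_here = 33, max_so_far = 33
Position 5 (value 12): max_ending_here = 45, max_so_far = 45
Position 6 (value 13): max_ending_here = 58, max_so_far = 58
Position 7 (value -18): max_ending_here = 40, max_so_far = 58
Position 8 (value 15): max_ending_here = 55, max_so_far = 58
Position 9 (value -7): max_ending_here = 48, max_so_far = 58

Maximum subarray: [7, 19, -6, 3, 10, 12, 13]
Maximum sum: 58

The maximum subarray is [7, 19, -6, 3, 10, 12, 13] with sum 58. This subarray runs from index 0 to index 6.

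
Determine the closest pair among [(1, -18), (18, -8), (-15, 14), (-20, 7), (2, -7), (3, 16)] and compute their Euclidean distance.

Computing all pairwise distances among 6 points:

d((1, -18), (18, -8)) = 19.7231
d((1, -18), (-15, 14)) = 35.7771
d((1, -18), (-20, 7)) = 32.6497
d((1, -18), (2, -7)) = 11.0454
d((1, -18), (3, 16)) = 34.0588
d((18, -8), (-15, 14)) = 39.6611
d((18, -8), (-20, 7)) = 40.8534
d((18, -8), (2, -7)) = 16.0312
d((18, -8), (3, 16)) = 28.3019
d((-15, 14), (-20, 7)) = 8.6023 <-- minimum
d((-15, 14), (2, -7)) = 27.0185
d((-15, 14), (3, 16)) = 18.1108
d((-20, 7), (2, -7)) = 26.0768
d((-20, 7), (3, 16)) = 24.6982
d((2, -7), (3, 16)) = 23.0217

Closest pair: (-15, 14) and (-20, 7) with distance 8.6023

The closest pair is (-15, 14) and (-20, 7) with Euclidean distance 8.6023. For 6 points, brute-force pairwise comparison is shown above. For large n, the divide-and-conquer algorithm (sort by x, recurse on halves, check the dividing strip) achieves O(n log n).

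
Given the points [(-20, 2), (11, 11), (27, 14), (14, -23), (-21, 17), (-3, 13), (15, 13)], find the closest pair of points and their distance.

Computing all pairwise distances among 7 points:

d((-20, 2), (11, 11)) = 32.28
d((-20, 2), (27, 14)) = 48.5077
d((-20, 2), (14, -23)) = 42.2019
d((-20, 2), (-21, 17)) = 15.0333
d((-20, 2), (-3, 13)) = 20.2485
d((-20, 2), (15, 13)) = 36.6879
d((11, 11), (27, 14)) = 16.2788
d((11, 11), (14, -23)) = 34.1321
d((11, 11), (-21, 17)) = 32.5576
d((11, 11), (-3, 13)) = 14.1421
d((11, 11), (15, 13)) = 4.4721 <-- minimum
d((27, 14), (14, -23)) = 39.2173
d((27, 14), (-21, 17)) = 48.0937
d((27, 14), (-3, 13)) = 30.0167
d((27, 14), (15, 13)) = 12.0416
d((14, -23), (-21, 17)) = 53.1507
d((14, -23), (-3, 13)) = 39.8121
d((14, -23), (15, 13)) = 36.0139
d((-21, 17), (-3, 13)) = 18.4391
d((-21, 17), (15, 13)) = 36.2215
d((-3, 13), (15, 13)) = 18.0

Closest pair: (11, 11) and (15, 13) with distance 4.4721

The closest pair is (11, 11) and (15, 13) with Euclidean distance 4.4721. For 7 points, brute-force pairwise comparison is shown above. For large n, the divide-and-conquer algorithm (sort by x, recurse on halves, check the dividing strip) achieves O(n log n).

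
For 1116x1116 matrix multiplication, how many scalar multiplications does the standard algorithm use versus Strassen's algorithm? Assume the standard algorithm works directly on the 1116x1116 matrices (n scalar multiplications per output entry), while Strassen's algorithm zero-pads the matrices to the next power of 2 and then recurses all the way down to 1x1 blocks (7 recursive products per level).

Matrix multiplication for 1116x1116 matrices:

Strassen's algorithm requires power-of-2 dimensions. Pad 1116x1116 to 2048x2048 (next power of 2).

Standard algorithm: 1116^3 = 1389928896 multiplications
Strassen's algorithm: 7^(log2(2048)) = 7^11 = 1977326743 multiplications
Difference: 1389928896 - 1977326743 = -587397847 (Strassen uses MORE here due to padding overhead — for small or just-over-power-of-2 n, padding can outweigh the per-level savings)

Standard: 1389928896 multiplications (1116^3). Strassen: 1977326743 multiplications (7^11, after padding to 2048x2048). Strassen reduces 8 recursive multiplications to 7 at each level.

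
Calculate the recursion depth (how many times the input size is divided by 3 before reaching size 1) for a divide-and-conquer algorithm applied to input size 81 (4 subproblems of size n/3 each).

For divide and conquer with division factor 3:

Problem sizes at each level:
Level 0: 81
Level 1: 27
Level 2: 9
Level 3: 3
Level 4: 1

The root is level 0 and the size-1 base case is level 4 (the tree spans levels 0 through 4, i.e. 5 levels counting the root), so the depth is the number of divisions: log_3(81) = 4

The recursion tree depth is log_3(81) = 4. At each level, the problem size is divided by 3, so it takes 4 divisions to reduce to a base case of size 1. The algorithm makes 4 recursive calls at each level.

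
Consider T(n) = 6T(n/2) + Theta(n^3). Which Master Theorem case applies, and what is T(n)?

Master Theorem for T(n) = 6T(n/2) + O(n^3):

a = 6, b = 2, c = 3
log_b(a) = log_2(6) = 2.5850

Case 3: c = 3 > log_2(6) = 2.5850
T(n) = O(n^3) = O(n^3)

For T(n) = 6T(n/2) + O(n^3): log_2(6) = 2.5850. This is Case 3 of the Master Theorem (c > log_b(a), work dominated by root), giving O(n^3).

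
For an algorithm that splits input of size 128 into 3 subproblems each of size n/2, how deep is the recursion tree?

For divide and conquer with division factor 2:

Problem sizes at each level:
Level 0: 128
Level 1: 64
Level 2: 32
Level 3: 16
Level 4: 8
Level 5: 4
Level 6: 2
Level 7: 1

The root is level 0 and the size-1 base case is level 7 (the tree spans levels 0 through 7, i.e. 8 levels counting the root), so the depth is the number of divisions: log_2(128) = 7

The recursion tree depth is log_2(128) = 7. At each level, the problem size is divided by 2, so it takes 7 divisions to reduce to a base case of size 1. The algorithm makes 3 recursive calls at each level.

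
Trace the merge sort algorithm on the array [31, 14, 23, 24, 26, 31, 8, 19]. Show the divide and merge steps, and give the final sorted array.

Merge sort trace:

Split: [31, 14, 23, 24, 26, 31, 8, 19] -> [31, 14, 23, 24] and [26, 31, 8, 19]
  Split: [31, 14, 23, 24] -> [31, 14] and [23, 24]
    Split: [31, 14] -> [31] and [14]
    Merge: [31] + [14] -> [14, 31]
    Split: [23, 24] -> [23] and [24]
    Merge: [23] + [24] -> [23, 24]
  Merge: [14, 31] + [23, 24] -> [14, 23, 24, 31]
  Split: [26, 31, 8, 19] -> [26, 31] and [8, 19]
    Split: [26, 31] -> [26] and [31]
    Merge: [26] + [31] -> [26, 31]
    Split: [8, 19] -> [8] and [19]
    Merge: [8] + [19] -> [8, 19]
  Merge: [26, 31] + [8, 19] -> [8, 19, 26, 31]
Merge: [14, 23, 24, 31] + [8, 19, 26, 31] -> [8, 14, 19, 23, 24, 26, 31, 31]

Final sorted array: [8, 14, 19, 23, 24, 26, 31, 31]

The merge sort proceeds by recursively splitting the array and merging sorted halves.
After all merges, the sorted array is [8, 14, 19, 23, 24, 26, 31, 31].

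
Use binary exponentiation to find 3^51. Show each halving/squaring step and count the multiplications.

Computing 3^51 by squaring (build up from 3^1; each line after the first costs one multiplication):

3^1 = 3
3^2 = (3^1)^2 = 3^2 = 9
3^3 = 3 * 3^2 = 3 * 9 = 27
3^6 = (3^3)^2 = 27^2 = 729
3^12 = (3^6)^2 = 729^2 = 531441
3^24 = (3^12)^2 = 531441^2 = 282429536481
3^25 = 3 * 3^24 = 3 * 282429536481 = 847288609443
3^50 = (3^25)^2 = 847288609443^2 = 717897987691852588770249
3^51 = 3 * 3^50 = 3 * 717897987691852588770249 = 2153693963075557766310747

Result: 2153693963075557766310747
Multiplications needed: 8 (8 lines after 3^1)

3^51 = 2153693963075557766310747. Using exponentiation by squaring, this requires 8 multiplications. The key idea: if the exponent is even, square the half-power; if odd, multiply by the base once.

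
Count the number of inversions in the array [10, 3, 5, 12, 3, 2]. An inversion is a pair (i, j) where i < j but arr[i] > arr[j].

Finding inversions in [10, 3, 5, 12, 3, 2]:

(0, 1): arr[0]=10 > arr[1]=3
(0, 2): arr[0]=10 > arr[2]=5
(0, 4): arr[0]=10 > arr[4]=3
(0, 5): arr[0]=10 > arr[5]=2
(1, 5): arr[1]=3 > arr[5]=2
(2, 4): arr[2]=5 > arr[4]=3
(2, 5): arr[2]=5 > arr[5]=2
(3, 4): arr[3]=12 > arr[4]=3
(3, 5): arr[3]=12 > arr[5]=2
(4, 5): arr[4]=3 > arr[5]=2

Total inversions: 10

The array has 10 inversion(s): (0,1), (0,2), (0,4), (0,5), (1,5), (2,4), (2,5), (3,4), (3,5), (4,5). Each pair (i,j) satisfies i < j and arr[i] > arr[j].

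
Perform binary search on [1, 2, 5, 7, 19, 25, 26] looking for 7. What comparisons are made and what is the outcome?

Binary search for 7 in [1, 2, 5, 7, 19, 25, 26]:

lo=0, hi=6, mid=3, arr[mid]=7 -> Found target at index 3!

Binary search finds 7 at index 3 after 1 comparisons. The search repeatedly halves the search space by comparing with the middle element.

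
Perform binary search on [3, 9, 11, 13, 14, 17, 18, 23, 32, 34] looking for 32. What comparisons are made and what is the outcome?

Binary search for 32 in [3, 9, 11, 13, 14, 17, 18, 23, 32, 34]:

lo=0, hi=9, mid=4, arr[mid]=14 -> 14 < 32, search right half
lo=5, hi=9, mid=7, arr[mid]=23 -> 23 < 32, search right half
lo=8, hi=9, mid=8, arr[mid]=32 -> Found target at index 8!

Binary search finds 32 at index 8 after 3 comparisons. The search repeatedly halves the search space by comparing with the middle element.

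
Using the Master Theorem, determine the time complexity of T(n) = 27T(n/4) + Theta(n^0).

Master Theorem for T(n) = 27T(n/4) + O(n^0):

a = 27, b = 4, c = 0
log_b(a) = log_4(27) = 2.3774

Case 1: c = 0 < log_4(27) = 2.3774
T(n) = O(n^(log_4 27))

For T(n) = 27T(n/4) + O(n^0): log_4(27) = 2.3774. This is Case 1 of the Master Theorem (c < log_b(a), work dominated by leaves), giving O(n^(log_4 27)).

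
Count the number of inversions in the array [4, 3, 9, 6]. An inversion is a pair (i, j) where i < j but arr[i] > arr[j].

Finding inversions in [4, 3, 9, 6]:

(0, 1): arr[0]=4 > arr[1]=3
(2, 3): arr[2]=9 > arr[3]=6

Total inversions: 2

The array has 2 inversion(s): (0,1), (2,3). Each pair (i,j) satisfies i < j and arr[i] > arr[j].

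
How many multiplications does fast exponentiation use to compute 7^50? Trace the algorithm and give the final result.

Computing 7^50 by squaring (build up from 7^1; each line after the first costs one multiplication):

7^1 = 7
7^2 = (7^1)^2 = 7^2 = 49
7^3 = 7 * 7^2 = 7 * 49 = 343
7^6 = (7^3)^2 = 343^2 = 117649
7^12 = (7^6)^2 = 117649^2 = 13841287201
7^24 = (7^12)^2 = 13841287201^2 = 191581231380566414401
7^25 = 7 * 7^24 = 7 * 191581231380566414401 = 1341068619663964900807
7^50 = (7^25)^2 = 1341068619663964900807^2 = 1798465042647412146620280340569649349251249

Result: 1798465042647412146620280340569649349251249
Multiplications needed: 7 (7 lines after 7^1)

7^50 = 1798465042647412146620280340569649349251249. Using exponentiation by squaring, this requires 7 multiplications. The key idea: if the exponent is even, square the half-power; if odd, multiply by the base once.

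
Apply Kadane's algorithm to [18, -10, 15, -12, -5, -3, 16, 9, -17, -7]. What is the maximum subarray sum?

Using Kadane's algorithm on [18, -10, 15, -12, -5, -3, 16, 9, -17, -7]:

Scanning through the array:
Position 1 (value -10): max_ending_here = 8, max_so_far = 18
Position 2 (value 15): max_ending_here = 23, max_so_far = 23
Position 3 (value -12): max_ending_here = 11, max_so_far = 23
Position 4 (value -5): max_ending_here = 6, max_so_far = 23
Position 5 (value -3): max_ending_here = 3, max_so_far = 23
Position 6 (value 16): max_ending_here = 19, max_so_far = 23
Position 7 (value 9): max_ending_here = 28, max_so_far = 28
Position 8 (value -17): max_ending_here = 11, max_so_far = 28
Position 9 (value -7): max_ending_here = 4, max_so_far = 28

Maximum subarray: [18, -10, 15, -12, -5, -3, 16, 9]
Maximum sum: 28

The maximum subarray is [18, -10, 15, -12, -5, -3, 16, 9] with sum 28. This subarray runs from index 0 to index 7.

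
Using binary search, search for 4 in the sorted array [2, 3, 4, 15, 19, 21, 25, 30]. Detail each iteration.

Binary search for 4 in [2, 3, 4, 15, 19, 21, 25, 30]:

lo=0, hi=7, mid=3, arr[mid]=15 -> 15 > 4, search left half
lo=0, hi=2, mid=1, arr[mid]=3 -> 3 < 4, search right half
lo=2, hi=2, mid=2, arr[mid]=4 -> Found target at index 2!

Binary search finds 4 at index 2 after 3 comparisons. The search repeatedly halves the search space by comparing with the middle element.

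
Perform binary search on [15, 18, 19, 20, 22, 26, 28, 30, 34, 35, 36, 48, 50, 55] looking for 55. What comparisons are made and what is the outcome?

Binary search for 55 in [15, 18, 19, 20, 22, 26, 28, 30, 34, 35, 36, 48, 50, 55]:

lo=0, hi=13, mid=6, arr[mid]=28 -> 28 < 55, search right half
lo=7, hi=13, mid=10, arr[mid]=36 -> 36 < 55, search right half
lo=11, hi=13, mid=12, arr[mid]=50 -> 50 < 55, search right half
lo=13, hi=13, mid=13, arr[mid]=55 -> Found target at index 13!

Binary search finds 55 at index 13 after 4 comparisons. The search repeatedly halves the search space by comparing with the middle element.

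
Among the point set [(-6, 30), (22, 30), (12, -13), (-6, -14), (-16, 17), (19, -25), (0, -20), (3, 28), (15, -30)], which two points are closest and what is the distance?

Computing all pairwise distances among 9 points:

d((-6, 30), (22, 30)) = 28.0
d((-6, 30), (12, -13)) = 46.6154
d((-6, 30), (-6, -14)) = 44.0
d((-6, 30), (-16, 17)) = 16.4012
d((-6, 30), (19, -25)) = 60.4152
d((-6, 30), (0, -20)) = 50.3587
d((-6, 30), (3, 28)) = 9.2195
d((-6, 30), (15, -30)) = 63.5689
d((22, 30), (12, -13)) = 44.1475
d((22, 30), (-6, -14)) = 52.1536
d((22, 30), (-16, 17)) = 40.1622
d((22, 30), (19, -25)) = 55.0818
d((22, 30), (0, -20)) = 54.626
d((22, 30), (3, 28)) = 19.105
d((22, 30), (15, -30)) = 60.407
d((12, -13), (-6, -14)) = 18.0278
d((12, -13), (-16, 17)) = 41.0366
d((12, -13), (19, -25)) = 13.8924
d((12, -13), (0, -20)) = 13.8924
d((12, -13), (3, 28)) = 41.9762
d((12, -13), (15, -30)) = 17.2627
d((-6, -14), (-16, 17)) = 32.573
d((-6, -14), (19, -25)) = 27.313
d((-6, -14), (0, -20)) = 8.4853
d((-6, -14), (3, 28)) = 42.9535
d((-6, -14), (15, -30)) = 26.4008
d((-16, 17), (19, -25)) = 54.6717
d((-16, 17), (0, -20)) = 40.3113
d((-16, 17), (3, 28)) = 21.9545
d((-16, 17), (15, -30)) = 56.3028
d((19, -25), (0, -20)) = 19.6469
d((19, -25), (3, 28)) = 55.3624
d((19, -25), (15, -30)) = 6.4031 <-- minimum
d((0, -20), (3, 28)) = 48.0937
d((0, -20), (15, -30)) = 18.0278
d((3, 28), (15, -30)) = 59.2284

Closest pair: (19, -25) and (15, -30) with distance 6.4031

The closest pair is (19, -25) and (15, -30) with Euclidean distance 6.4031. For 9 points, brute-force pairwise comparison is shown above. For large n, the divide-and-conquer algorithm (sort by x, recurse on halves, check the dividing strip) achieves O(n log n).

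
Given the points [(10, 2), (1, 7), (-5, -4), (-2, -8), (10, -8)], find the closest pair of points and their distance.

Computing all pairwise distances among 5 points:

d((10, 2), (1, 7)) = 10.2956
d((10, 2), (-5, -4)) = 16.1555
d((10, 2), (-2, -8)) = 15.6205
d((10, 2), (10, -8)) = 10.0
d((1, 7), (-5, -4)) = 12.53
d((1, 7), (-2, -8)) = 15.2971
d((1, 7), (10, -8)) = 17.4929
d((-5, -4), (-2, -8)) = 5.0 <-- minimum
d((-5, -4), (10, -8)) = 15.5242
d((-2, -8), (10, -8)) = 12.0

Closest pair: (-5, -4) and (-2, -8) with distance 5.0

The closest pair is (-5, -4) and (-2, -8) with Euclidean distance 5.0. For 5 points, brute-force pairwise comparison is shown above. For large n, the divide-and-conquer algorithm (sort by x, recurse on halves, check the dividing strip) achieves O(n log n).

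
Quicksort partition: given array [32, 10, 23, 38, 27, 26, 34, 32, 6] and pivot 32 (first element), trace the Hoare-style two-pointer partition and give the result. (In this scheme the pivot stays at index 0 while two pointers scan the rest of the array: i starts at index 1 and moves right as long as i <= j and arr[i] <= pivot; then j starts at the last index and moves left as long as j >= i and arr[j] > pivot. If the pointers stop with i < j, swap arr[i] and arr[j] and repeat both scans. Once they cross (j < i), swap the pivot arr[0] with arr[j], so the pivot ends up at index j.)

Hoare-style two-pointer partition with pivot = 32:

Initial array: [32, 10, 23, 38, 27, 26, 34, 32, 6]

Pointers start at i = 1, j = 8.
i stops at index 3 (arr[3]=38 > 32), j stops at index 8 (arr[8]=6 <= 32): swap arr[3] and arr[8], array becomes [32, 10, 23, 6, 27, 26, 34, 32, 38]
i stops at index 6 (arr[6]=34 > 32), j stops at index 7 (arr[7]=32 <= 32): swap arr[6] and arr[7], array becomes [32, 10, 23, 6, 27, 26, 32, 34, 38]
i ends at 7, j ends at 6: the pointers have crossed (j < i), so scanning stops.

Swap pivot arr[0] with arr[6] to place pivot at position 6: [32, 10, 23, 6, 27, 26, 32, 34, 38]
Pivot position: 6

After partitioning with pivot 32, the array becomes [32, 10, 23, 6, 27, 26, 32, 34, 38]. The pivot is placed at index 6. All elements to the left of the pivot are <= 32, and all elements to the right are > 32.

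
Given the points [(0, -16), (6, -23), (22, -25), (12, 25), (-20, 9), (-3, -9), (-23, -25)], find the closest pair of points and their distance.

Computing all pairwise distances among 7 points:

d((0, -16), (6, -23)) = 9.2195
d((0, -16), (22, -25)) = 23.7697
d((0, -16), (12, 25)) = 42.72
d((0, -16), (-20, 9)) = 32.0156
d((0, -16), (-3, -9)) = 7.6158 <-- minimum
d((0, -16), (-23, -25)) = 24.6982
d((6, -23), (22, -25)) = 16.1245
d((6, -23), (12, 25)) = 48.3735
d((6, -23), (-20, 9)) = 41.2311
d((6, -23), (-3, -9)) = 16.6433
d((6, -23), (-23, -25)) = 29.0689
d((22, -25), (12, 25)) = 50.9902
d((22, -25), (-20, 9)) = 54.037
d((22, -25), (-3, -9)) = 29.6816
d((22, -25), (-23, -25)) = 45.0
d((12, 25), (-20, 9)) = 35.7771
d((12, 25), (-3, -9)) = 37.1618
d((12, 25), (-23, -25)) = 61.0328
d((-20, 9), (-3, -9)) = 24.7588
d((-20, 9), (-23, -25)) = 34.1321
d((-3, -9), (-23, -25)) = 25.6125

Closest pair: (0, -16) and (-3, -9) with distance 7.6158

The closest pair is (0, -16) and (-3, -9) with Euclidean distance 7.6158. For 7 points, brute-force pairwise comparison is shown above. For large n, the divide-and-conquer algorithm (sort by x, recurse on halves, check the dividing strip) achieves O(n log n).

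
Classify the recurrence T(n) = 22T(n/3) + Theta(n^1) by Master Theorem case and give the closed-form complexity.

Master Theorem for T(n) = 22T(n/3) + O(n^1):

a = 22, b = 3, c = 1
log_b(a) = log_3(22) = 2.8136

Case 1: c = 1 < log_3(22) = 2.8136
T(n) = O(n^(log_3 22))

For T(n) = 22T(n/3) + O(n^1): log_3(22) = 2.8136. This is Case 1 of the Master Theorem (c < log_b(a), work dominated by leaves), giving O(n^(log_3 22)).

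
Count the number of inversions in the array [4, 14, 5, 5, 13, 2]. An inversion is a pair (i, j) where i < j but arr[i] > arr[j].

Finding inversions in [4, 14, 5, 5, 13, 2]:

(0, 5): arr[0]=4 > arr[5]=2
(1, 2): arr[1]=14 > arr[2]=5
(1, 3): arr[1]=14 > arr[3]=5
(1, 4): arr[1]=14 > arr[4]=13
(1, 5): arr[1]=14 > arr[5]=2
(2, 5): arr[2]=5 > arr[5]=2
(3, 5): arr[3]=5 > arr[5]=2
(4, 5): arr[4]=13 > arr[5]=2

Total inversions: 8

The array has 8 inversion(s): (0,5), (1,2), (1,3), (1,4), (1,5), (2,5), (3,5), (4,5). Each pair (i,j) satisfies i < j and arr[i] > arr[j].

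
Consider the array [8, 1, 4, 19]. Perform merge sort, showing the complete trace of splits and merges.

Merge sort trace:

Split: [8, 1, 4, 19] -> [8, 1] and [4, 19]
  Split: [8, 1] -> [8] and [1]
  Merge: [8] + [1] -> [1, 8]
  Split: [4, 19] -> [4] and [19]
  Merge: [4] + [19] -> [4, 19]
Merge: [1, 8] + [4, 19] -> [1, 4, 8, 19]

Final sorted array: [1, 4, 8, 19]

The merge sort proceeds by recursively splitting the array and merging sorted halves.
After all merges, the sorted array is [1, 4, 8, 19].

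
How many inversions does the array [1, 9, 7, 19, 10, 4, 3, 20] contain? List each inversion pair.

Finding inversions in [1, 9, 7, 19, 10, 4, 3, 20]:

(1, 2): arr[1]=9 > arr[2]=7
(1, 5): arr[1]=9 > arr[5]=4
(1, 6): arr[1]=9 > arr[6]=3
(2, 5): arr[2]=7 > arr[5]=4
(2, 6): arr[2]=7 > arr[6]=3
(3, 4): arr[3]=19 > arr[4]=10
(3, 5): arr[3]=19 > arr[5]=4
(3, 6): arr[3]=19 > arr[6]=3
(4, 5): arr[4]=10 > arr[5]=4
(4, 6): arr[4]=10 > arr[6]=3
(5, 6): arr[5]=4 > arr[6]=3

Total inversions: 11

The array has 11 inversion(s): (1,2), (1,5), (1,6), (2,5), (2,6), (3,4), (3,5), (3,6), (4,5), (4,6), (5,6). Each pair (i,j) satisfies i < j and arr[i] > arr[j].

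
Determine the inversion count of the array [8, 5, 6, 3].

Finding inversions in [8, 5, 6, 3]:

(0, 1): arr[0]=8 > arr[1]=5
(0, 2): arr[0]=8 > arr[2]=6
(0, 3): arr[0]=8 > arr[3]=3
(1, 3): arr[1]=5 > arr[3]=3
(2, 3): arr[2]=6 > arr[3]=3

Total inversions: 5

The array has 5 inversion(s): (0,1), (0,2), (0,3), (1,3), (2,3). Each pair (i,j) satisfies i < j and arr[i] > arr[j].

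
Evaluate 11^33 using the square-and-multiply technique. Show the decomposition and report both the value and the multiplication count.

Computing 11^33 by squaring (build up from 11^1; each line after the first costs one multiplication):

11^1 = 11
11^2 = (11^1)^2 = 11^2 = 121
11^4 = (11^2)^2 = 121^2 = 14641
11^8 = (11^4)^2 = 14641^2 = 214358881
11^16 = (11^8)^2 = 214358881^2 = 45949729863572161
11^32 = (11^16)^2 = 45949729863572161^2 = 2111377674535255285545615254209921
11^33 = 11 * 11^32 = 11 * 2111377674535255285545615254209921 = 23225154419887808141001767796309131

Result: 23225154419887808141001767796309131
Multiplications needed: 6 (6 lines after 11^1)

11^33 = 23225154419887808141001767796309131. Using exponentiation by squaring, this requires 6 multiplications. The key idea: if the exponent is even, square the half-power; if odd, multiply by the base once.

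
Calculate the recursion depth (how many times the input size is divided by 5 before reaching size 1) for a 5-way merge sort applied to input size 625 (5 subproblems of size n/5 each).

For divide and conquer with division factor 5:

Problem sizes at each level:
Level 0: 625
Level 1: 125
Level 2: 25
Level 3: 5
Level 4: 1

The root is level 0 and the size-1 base case is level 4 (the tree spans levels 0 through 4, i.e. 5 levels counting the root), so the depth is the number of divisions: log_5(625) = 4

The recursion tree depth is log_5(625) = 4. At each level, the problem size is divided by 5, so it takes 4 divisions to reduce to a base case of size 1. The algorithm makes 5 recursive calls at each level.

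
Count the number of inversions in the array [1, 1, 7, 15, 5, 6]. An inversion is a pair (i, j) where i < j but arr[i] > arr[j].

Finding inversions in [1, 1, 7, 15, 5, 6]:

(2, 4): arr[2]=7 > arr[4]=5
(2, 5): arr[2]=7 > arr[5]=6
(3, 4): arr[3]=15 > arr[4]=5
(3, 5): arr[3]=15 > arr[5]=6

Total inversions: 4

The array has 4 inversion(s): (2,4), (2,5), (3,4), (3,5). Each pair (i,j) satisfies i < j and arr[i] > arr[j].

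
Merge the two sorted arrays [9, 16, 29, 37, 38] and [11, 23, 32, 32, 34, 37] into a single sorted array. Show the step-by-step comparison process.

Merging process:

Compare 9 vs 11: take 9 from left. Merged: [9]
Compare 16 vs 11: take 11 from right. Merged: [9, 11]
Compare 16 vs 23: take 16 from left. Merged: [9, 11, 16]
Compare 29 vs 23: take 23 from right. Merged: [9, 11, 16, 23]
Compare 29 vs 32: take 29 from left. Merged: [9, 11, 16, 23, 29]
Compare 37 vs 32: take 32 from right. Merged: [9, 11, 16, 23, 29, 32]
Compare 37 vs 32: take 32 from right. Merged: [9, 11, 16, 23, 29, 32, 32]
Compare 37 vs 34: take 34 from right. Merged: [9, 11, 16, 23, 29, 32, 32, 34]
Compare 37 vs 37: take 37 from left. Merged: [9, 11, 16, 23, 29, 32, 32, 34, 37]
Compare 38 vs 37: take 37 from right. Merged: [9, 11, 16, 23, 29, 32, 32, 34, 37, 37]
Append remaining from left: [38]. Merged: [9, 11, 16, 23, 29, 32, 32, 34, 37, 37, 38]

Final merged array: [9, 11, 16, 23, 29, 32, 32, 34, 37, 37, 38]
Total comparisons: 10

The merged array is [9, 11, 16, 23, 29, 32, 32, 34, 37, 37, 38], requiring 10 comparisons. The merge step runs in O(n) time where n is the total number of elements.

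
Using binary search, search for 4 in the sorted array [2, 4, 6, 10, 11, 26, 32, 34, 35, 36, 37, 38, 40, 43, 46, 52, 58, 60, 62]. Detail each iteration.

Binary search for 4 in [2, 4, 6, 10, 11, 26, 32, 34, 35, 36, 37, 38, 40, 43, 46, 52, 58, 60, 62]:

lo=0, hi=18, mid=9, arr[mid]=36 -> 36 > 4, search left half
lo=0, hi=8, mid=4, arr[mid]=11 -> 11 > 4, search left half
lo=0, hi=3, mid=1, arr[mid]=4 -> Found target at index 1!

Binary search finds 4 at index 1 after 3 comparisons. The search repeatedly halves the search space by comparing with the middle element.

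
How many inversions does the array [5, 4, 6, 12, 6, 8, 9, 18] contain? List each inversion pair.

Finding inversions in [5, 4, 6, 12, 6, 8, 9, 18]:

(0, 1): arr[0]=5 > arr[1]=4
(3, 4): arr[3]=12 > arr[4]=6
(3, 5): arr[3]=12 > arr[5]=8
(3, 6): arr[3]=12 > arr[6]=9

Total inversions: 4

The array has 4 inversion(s): (0,1), (3,4), (3,5), (3,6). Each pair (i,j) satisfies i < j and arr[i] > arr[j].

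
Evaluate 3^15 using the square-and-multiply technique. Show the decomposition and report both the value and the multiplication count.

Computing 3^15 by squaring (build up from 3^1; each line after the first costs one multiplication):

3^1 = 3
3^2 = (3^1)^2 = 3^2 = 9
3^3 = 3 * 3^2 = 3 * 9 = 27
3^6 = (3^3)^2 = 27^2 = 729
3^7 = 3 * 3^6 = 3 * 729 = 2187
3^14 = (3^7)^2 = 2187^2 = 4782969
3^15 = 3 * 3^14 = 3 * 4782969 = 14348907

Result: 14348907
Multiplications needed: 6 (6 lines after 3^1)

3^15 = 14348907. Using exponentiation by squaring, this requires 6 multiplications. The key idea: if the exponent is even, square the half-power; if odd, multiply by the base once.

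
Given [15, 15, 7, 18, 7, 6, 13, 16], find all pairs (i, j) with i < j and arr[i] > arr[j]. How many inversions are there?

Finding inversions in [15, 15, 7, 18, 7, 6, 13, 16]:

(0, 2): arr[0]=15 > arr[2]=7
(0, 4): arr[0]=15 > arr[4]=7
(0, 5): arr[0]=15 > arr[5]=6
(0, 6): arr[0]=15 > arr[6]=13
(1, 2): arr[1]=15 > arr[2]=7
(1, 4): arr[1]=15 > arr[4]=7
(1, 5): arr[1]=15 > arr[5]=6
(1, 6): arr[1]=15 > arr[6]=13
(2, 5): arr[2]=7 > arr[5]=6
(3, 4): arr[3]=18 > arr[4]=7
(3, 5): arr[3]=18 > arr[5]=6
(3, 6): arr[3]=18 > arr[6]=13
(3, 7): arr[3]=18 > arr[7]=16
(4, 5): arr[4]=7 > arr[5]=6

Total inversions: 14

The array has 14 inversion(s): (0,2), (0,4), (0,5), (0,6), (1,2), (1,4), (1,5), (1,6), (2,5), (3,4), (3,5), (3,6), (3,7), (4,5). Each pair (i,j) satisfies i < j and arr[i] > arr[j].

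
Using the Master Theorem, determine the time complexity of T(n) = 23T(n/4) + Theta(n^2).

Master Theorem for T(n) = 23T(n/4) + O(n^2):

a = 23, b = 4, c = 2
log_b(a) = log_4(23) = 2.2618

Case 1: c = 2 < log_4(23) = 2.2618
T(n) = O(n^(log_4 23))

For T(n) = 23T(n/4) + O(n^2): log_4(23) = 2.2618. This is Case 1 of the Master Theorem (c < log_b(a), work dominated by leaves), giving O(n^(log_4 23)).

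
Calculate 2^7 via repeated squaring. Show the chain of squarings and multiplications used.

Computing 2^7 by squaring (build up from 2^1; each line after the first costs one multiplication):

2^1 = 2
2^2 = (2^1)^2 = 2^2 = 4
2^3 = 2 * 2^2 = 2 * 4 = 8
2^6 = (2^3)^2 = 8^2 = 64
2^7 = 2 * 2^6 = 2 * 64 = 128

Result: 128
Multiplications needed: 4 (4 lines after 2^1)

2^7 = 128. Using exponentiation by squaring, this requires 4 multiplications. The key idea: if the exponent is even, square the half-power; if odd, multiply by the base once.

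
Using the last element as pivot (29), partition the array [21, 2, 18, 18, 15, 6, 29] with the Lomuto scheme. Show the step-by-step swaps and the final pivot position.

Lomuto partition with pivot = 29:

Initial array: [21, 2, 18, 18, 15, 6, 29]

arr[0]=21 <= 29: swap with position 0, array becomes [21, 2, 18, 18, 15, 6, 29]
arr[1]=2 <= 29: swap with position 1, array becomes [21, 2, 18, 18, 15, 6, 29]
arr[2]=18 <= 29: swap with position 2, array becomes [21, 2, 18, 18, 15, 6, 29]
arr[3]=18 <= 29: swap with position 3, array becomes [21, 2, 18, 18, 15, 6, 29]
arr[4]=15 <= 29: swap with position 4, array becomes [21, 2, 18, 18, 15, 6, 29]
arr[5]=6 <= 29: swap with position 5, array becomes [21, 2, 18, 18, 15, 6, 29]

Place pivot at position 6: [21, 2, 18, 18, 15, 6, 29]
Pivot position: 6

After partitioning with pivot 29, the array becomes [21, 2, 18, 18, 15, 6, 29]. The pivot is placed at index 6. All elements to the left of the pivot are <= 29, and all elements to the right are > 29.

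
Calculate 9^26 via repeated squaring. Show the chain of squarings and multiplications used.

Computing 9^26 by squaring (build up from 9^1; each line after the first costs one multiplication):

9^1 = 9
9^2 = (9^1)^2 = 9^2 = 81
9^3 = 9 * 9^2 = 9 * 81 = 729
9^6 = (9^3)^2 = 729^2 = 531441
9^12 = (9^6)^2 = 531441^2 = 282429536481
9^13 = 9 * 9^12 = 9 * 282429536481 = 2541865828329
9^26 = (9^13)^2 = 2541865828329^2 = 6461081889226673298932241

Result: 6461081889226673298932241
Multiplications needed: 6 (6 lines after 9^1)

9^26 = 6461081889226673298932241. Using exponentiation by squaring, this requires 6 multiplications. The key idea: if the exponent is even, square the half-power; if odd, multiply by the base once.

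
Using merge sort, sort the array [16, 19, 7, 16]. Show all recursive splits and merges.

Merge sort trace:

Split: [16, 19, 7, 16] -> [16, 19] and [7, 16]
  Split: [16, 19] -> [16] and [19]
  Merge: [16] + [19] -> [16, 19]
  Split: [7, 16] -> [7] and [16]
  Merge: [7] + [16] -> [7, 16]
Merge: [16, 19] + [7, 16] -> [7, 16, 16, 19]

Final sorted array: [7, 16, 16, 19]

The merge sort proceeds by recursively splitting the array and merging sorted halves.
After all merges, the sorted array is [7, 16, 16, 19].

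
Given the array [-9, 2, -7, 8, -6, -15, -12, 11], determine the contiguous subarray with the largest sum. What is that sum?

Using Kadane's algorithm on [-9, 2, -7, 8, -6, -15, -12, 11]:

Scanning through the array:
Position 1 (value 2): max_ending_here = 2, max_so_far = 2
Position 2 (value -7): max_ending_here = -5, max_so_far = 2
Position 3 (value 8): max_ending_here = 8, max_so_far = 8
Position 4 (value -6): max_ending_here = 2, max_so_far = 8
Position 5 (value -15): max_ending_here = -13, max_so_far = 8
Position 6 (value -12): max_ending_here = -12, max_so_far = 8
Position 7 (value 11): max_ending_here = 11, max_so_far = 11

Maximum subarray: [11]
Maximum sum: 11

The maximum subarray is [11] with sum 11. This subarray runs from index 7 to index 7.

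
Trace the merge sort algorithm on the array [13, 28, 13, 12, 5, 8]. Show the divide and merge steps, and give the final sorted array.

Merge sort trace:

Split: [13, 28, 13, 12, 5, 8] -> [13, 28, 13] and [12, 5, 8]
  Split: [13, 28, 13] -> [13] and [28, 13]
    Split: [28, 13] -> [28] and [13]
    Merge: [28] + [13] -> [13, 28]
  Merge: [13] + [13, 28] -> [13, 13, 28]
  Split: [12, 5, 8] -> [12] and [5, 8]
    Split: [5, 8] -> [5] and [8]
    Merge: [5] + [8] -> [5, 8]
  Merge: [12] + [5, 8] -> [5, 8, 12]
Merge: [13, 13, 28] + [5, 8, 12] -> [5, 8, 12, 13, 13, 28]

Final sorted array: [5, 8, 12, 13, 13, 28]

The merge sort proceeds by recursively splitting the array and merging sorted halves.
After all merges, the sorted array is [5, 8, 12, 13, 13, 28].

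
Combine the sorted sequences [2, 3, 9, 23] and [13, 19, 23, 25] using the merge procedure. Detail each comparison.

Merging process:

Compare 2 vs 13: take 2 from left. Merged: [2]
Compare 3 vs 13: take 3 from left. Merged: [2, 3]
Compare 9 vs 13: take 9 from left. Merged: [2, 3, 9]
Compare 23 vs 13: take 13 from right. Merged: [2, 3, 9, 13]
Compare 23 vs 19: take 19 from right. Merged: [2, 3, 9, 13, 19]
Compare 23 vs 23: take 23 from left. Merged: [2, 3, 9, 13, 19, 23]
Append remaining from right: [23, 25]. Merged: [2, 3, 9, 13, 19, 23, 23, 25]

Final merged array: [2, 3, 9, 13, 19, 23, 23, 25]
Total comparisons: 6

The merged array is [2, 3, 9, 13, 19, 23, 23, 25], requiring 6 comparisons. The merge step runs in O(n) time where n is the total number of elements.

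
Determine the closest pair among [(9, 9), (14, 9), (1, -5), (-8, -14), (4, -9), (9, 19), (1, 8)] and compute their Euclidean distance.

Computing all pairwise distances among 7 points:

d((9, 9), (14, 9)) = 5.0 <-- minimum
d((9, 9), (1, -5)) = 16.1245
d((9, 9), (-8, -14)) = 28.6007
d((9, 9), (4, -9)) = 18.6815
d((9, 9), (9, 19)) = 10.0
d((9, 9), (1, 8)) = 8.0623
d((14, 9), (1, -5)) = 19.105
d((14, 9), (-8, -14)) = 31.8277
d((14, 9), (4, -9)) = 20.5913
d((14, 9), (9, 19)) = 11.1803
d((14, 9), (1, 8)) = 13.0384
d((1, -5), (-8, -14)) = 12.7279
d((1, -5), (4, -9)) = 5.0 <-- minimum
d((1, -5), (9, 19)) = 25.2982
d((1, -5), (1, 8)) = 13.0
d((-8, -14), (4, -9)) = 13.0
d((-8, -14), (9, 19)) = 37.1214
d((-8, -14), (1, 8)) = 23.7697
d((4, -9), (9, 19)) = 28.4429
d((4, -9), (1, 8)) = 17.2627
d((9, 19), (1, 8)) = 13.6015

Minimum distance: 5.0 (tie among 2 pairs: (9, 9) and (14, 9); (1, -5) and (4, -9))

The minimum Euclidean distance is 5.0. There is a tie: 2 pairs achieve this minimum — (9, 9) and (14, 9); (1, -5) and (4, -9). Any of these is a valid closest pair. For 7 points, brute-force pairwise comparison is shown above. For large n, the divide-and-conquer algorithm (sort by x, recurse on halves, check the dividing strip) achieves O(n log n).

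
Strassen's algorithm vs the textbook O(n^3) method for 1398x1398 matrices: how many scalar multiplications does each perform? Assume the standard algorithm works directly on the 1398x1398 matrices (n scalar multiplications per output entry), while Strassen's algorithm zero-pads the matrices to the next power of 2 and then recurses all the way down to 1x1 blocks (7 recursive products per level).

Matrix multiplication for 1398x1398 matrices:

Strassen's algorithm requires power-of-2 dimensions. Pad 1398x1398 to 2048x2048 (next power of 2).

Standard algorithm: 1398^3 = 2732256792 multiplications
Strassen's algorithm: 7^(log2(2048)) = 7^11 = 1977326743 multiplications
Savings: 2732256792 - 1977326743 = 754930049 multiplications

Standard: 2732256792 multiplications (1398^3). Strassen: 1977326743 multiplications (7^11, after padding to 2048x2048). Strassen reduces 8 recursive multiplications to 7 at each level.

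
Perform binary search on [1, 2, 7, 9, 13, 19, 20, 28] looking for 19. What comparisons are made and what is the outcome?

Binary search for 19 in [1, 2, 7, 9, 13, 19, 20, 28]:

lo=0, hi=7, mid=3, arr[mid]=9 -> 9 < 19, search right half
lo=4, hi=7, mid=5, arr[mid]=19 -> Found target at index 5!

Binary search finds 19 at index 5 after 2 comparisons. The search repeatedly halves the search space by comparing with the middle element.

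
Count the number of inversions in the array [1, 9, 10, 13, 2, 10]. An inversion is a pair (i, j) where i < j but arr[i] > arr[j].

Finding inversions in [1, 9, 10, 13, 2, 10]:

(1, 4): arr[1]=9 > arr[4]=2
(2, 4): arr[2]=10 > arr[4]=2
(3, 4): arr[3]=13 > arr[4]=2
(3, 5): arr[3]=13 > arr[5]=10

Total inversions: 4

The array has 4 inversion(s): (1,4), (2,4), (3,4), (3,5). Each pair (i,j) satisfies i < j and arr[i] > arr[j].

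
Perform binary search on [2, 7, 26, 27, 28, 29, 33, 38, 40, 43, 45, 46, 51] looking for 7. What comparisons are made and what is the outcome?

Binary search for 7 in [2, 7, 26, 27, 28, 29, 33, 38, 40, 43, 45, 46, 51]:

lo=0, hi=12, mid=6, arr[mid]=33 -> 33 > 7, search left half
lo=0, hi=5, mid=2, arr[mid]=26 -> 26 > 7, search left half
lo=0, hi=1, mid=0, arr[mid]=2 -> 2 < 7, search right half
lo=1, hi=1, mid=1, arr[mid]=7 -> Found target at index 1!

Binary search finds 7 at index 1 after 4 comparisons. The search repeatedly halves the search space by comparing with the middle element.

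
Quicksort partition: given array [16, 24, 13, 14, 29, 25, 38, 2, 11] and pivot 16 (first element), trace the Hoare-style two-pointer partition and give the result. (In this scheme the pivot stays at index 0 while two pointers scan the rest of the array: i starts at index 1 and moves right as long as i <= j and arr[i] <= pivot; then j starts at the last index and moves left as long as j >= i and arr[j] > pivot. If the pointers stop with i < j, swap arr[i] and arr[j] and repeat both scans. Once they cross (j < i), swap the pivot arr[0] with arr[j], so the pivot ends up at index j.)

Hoare-style two-pointer partition with pivot = 16:

Initial array: [16, 24, 13, 14, 29, 25, 38, 2, 11]

Pointers start at i = 1, j = 8.
i stops at index 1 (arr[1]=24 > 16), j stops at index 8 (arr[8]=11 <= 16): swap arr[1] and arr[8], array becomes [16, 11, 13, 14, 29, 25, 38, 2, 24]
i stops at index 4 (arr[4]=29 > 16), j stops at index 7 (arr[7]=2 <= 16): swap arr[4] and arr[7], array becomes [16, 11, 13, 14, 2, 25, 38, 29, 24]
i ends at 5, j ends at 4: the pointers have crossed (j < i), so scanning stops.

Swap pivot arr[0] with arr[4] to place pivot at position 4: [2, 11, 13, 14, 16, 25, 38, 29, 24]
Pivot position: 4

After partitioning with pivot 16, the array becomes [2, 11, 13, 14, 16, 25, 38, 29, 24]. The pivot is placed at index 4. All elements to the left of the pivot are <= 16, and all elements to the right are > 16.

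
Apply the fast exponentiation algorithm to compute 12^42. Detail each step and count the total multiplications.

Computing 12^42 by squaring (build up from 12^1; each line after the first costs one multiplication):

12^1 = 12
12^2 = (12^1)^2 = 12^2 = 144
12^4 = (12^2)^2 = 144^2 = 20736
12^5 = 12 * 12^4 = 12 * 20736 = 248832
12^10 = (12^5)^2 = 248832^2 = 61917364224
12^20 = (12^10)^2 = 61917364224^2 = 3833759992447475122176
12^21 = 12 * 12^20 = 12 * 3833759992447475122176 = 46005119909369701466112
12^42 = (12^21)^2 = 46005119909369701466112^2 = 2116471057875484488839167999221661362284396544

Result: 2116471057875484488839167999221661362284396544
Multiplications needed: 7 (7 lines after 12^1)

12^42 = 2116471057875484488839167999221661362284396544. Using exponentiation by squaring, this requires 7 multiplications. The key idea: if the exponent is even, square the half-power; if odd, multiply by the base once.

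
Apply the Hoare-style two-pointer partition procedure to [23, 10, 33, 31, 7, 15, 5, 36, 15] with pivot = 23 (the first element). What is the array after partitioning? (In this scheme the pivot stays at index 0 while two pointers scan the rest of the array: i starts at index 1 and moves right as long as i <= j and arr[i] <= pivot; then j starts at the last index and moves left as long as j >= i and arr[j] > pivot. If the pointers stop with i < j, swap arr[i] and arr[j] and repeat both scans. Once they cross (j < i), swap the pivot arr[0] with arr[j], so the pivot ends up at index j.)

Hoare-style two-pointer partition with pivot = 23:

Initial array: [23, 10, 33, 31, 7, 15, 5, 36, 15]

Pointers start at i = 1, j = 8.
i stops at index 2 (arr[2]=33 > 23), j stops at index 8 (arr[8]=15 <= 23): swap arr[2] and arr[8], array becomes [23, 10, 15, 31, 7, 15, 5, 36, 33]
i stops at index 3 (arr[3]=31 > 23), j stops at index 6 (arr[6]=5 <= 23): swap arr[3] and arr[6], array becomes [23, 10, 15, 5, 7, 15, 31, 36, 33]
i ends at 6, j ends at 5: the pointers have crossed (j < i), so scanning stops.

Swap pivot arr[0] with arr[5] to place pivot at position 5: [15, 10, 15, 5, 7, 23, 31, 36, 33]
Pivot position: 5

After partitioning with pivot 23, the array becomes [15, 10, 15, 5, 7, 23, 31, 36, 33]. The pivot is placed at index 5. All elements to the left of the pivot are <= 23, and all elements to the right are > 23.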